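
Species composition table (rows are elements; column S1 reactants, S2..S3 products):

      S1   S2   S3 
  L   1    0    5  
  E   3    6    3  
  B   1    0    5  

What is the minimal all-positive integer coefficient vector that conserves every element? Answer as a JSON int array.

Coefficients: [5, 2, 1]

L: 5·1 = 5 | 2·0+1·5 = 5
E: 5·3 = 15 | 2·6+1·3 = 15
B: 5·1 = 5 | 2·0+1·5 = 5
gcd(5,2,1) = 1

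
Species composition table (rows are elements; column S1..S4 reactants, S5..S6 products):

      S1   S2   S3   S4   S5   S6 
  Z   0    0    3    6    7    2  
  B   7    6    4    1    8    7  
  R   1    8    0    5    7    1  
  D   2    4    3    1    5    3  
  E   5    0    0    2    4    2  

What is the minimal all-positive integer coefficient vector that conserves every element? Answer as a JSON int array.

Coefficients: [4, 2, 6, 5, 6, 3]

Z: 4·0+2·0+6·3+5·6 = 48 | 6·7+3·2 = 48
B: 4·7+2·6+6·4+5·1 = 69 | 6·8+3·7 = 69
R: 4·1+2·8+6·0+5·5 = 45 | 6·7+3·1 = 45
D: 4·2+2·4+6·3+5·1 = 39 | 6·5+3·3 = 39
E: 4·5+2·0+6·0+5·2 = 30 | 6·4+3·2 = 30
gcd(4,2,6,5,6,3) = 1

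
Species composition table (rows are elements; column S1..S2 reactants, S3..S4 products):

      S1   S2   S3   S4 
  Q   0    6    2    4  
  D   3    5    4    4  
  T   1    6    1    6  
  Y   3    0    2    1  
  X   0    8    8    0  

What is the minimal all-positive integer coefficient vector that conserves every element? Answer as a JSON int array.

Q: 1·0+1·6 = 6 | 1·2+1·4 = 6
D: 1·3+1·5 = 8 | 1·4+1·4 = 8
T: 1·1+1·6 = 7 | 1·1+1·6 = 7
Y: 1·3+1·0 = 3 | 1·2+1·1 = 3
X: 1·0+1·8 = 8 | 1·8+1·0 = 8
gcd(1,1,1,1) = 1

Coefficients: [1, 1, 1, 1]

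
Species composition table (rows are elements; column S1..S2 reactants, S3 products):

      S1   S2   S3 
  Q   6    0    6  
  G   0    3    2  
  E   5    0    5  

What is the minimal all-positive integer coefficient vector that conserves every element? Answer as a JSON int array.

Coefficients: [3, 2, 3]

Q: 3·6+2·0 = 18 | 3·6 = 18
G: 3·0+2·3 = 6 | 3·2 = 6
E: 3·5+2·0 = 15 | 3·5 = 15
gcd(3,2,3) = 1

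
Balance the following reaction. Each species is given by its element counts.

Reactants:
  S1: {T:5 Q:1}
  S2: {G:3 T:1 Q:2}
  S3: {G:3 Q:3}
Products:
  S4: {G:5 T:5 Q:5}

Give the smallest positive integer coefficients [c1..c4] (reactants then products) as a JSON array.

Coefficients: [5, 5, 5, 6]

G: 5·0+5·3+5·3 = 30 | 6·5 = 30
T: 5·5+5·1+5·0 = 30 | 6·5 = 30
Q: 5·1+5·2+5·3 = 30 | 6·5 = 30
gcd(5,5,5,6) = 1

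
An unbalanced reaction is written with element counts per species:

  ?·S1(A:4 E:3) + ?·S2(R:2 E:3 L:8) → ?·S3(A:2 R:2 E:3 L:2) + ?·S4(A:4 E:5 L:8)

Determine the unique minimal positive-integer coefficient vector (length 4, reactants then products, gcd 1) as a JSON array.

Coefficients: [5, 4, 4, 3]

A: 5·4+4·0 = 20 | 4·2+3·4 = 20
R: 5·0+4·2 = 8 | 4·2+3·0 = 8
E: 5·3+4·3 = 27 | 4·3+3·5 = 27
L: 5·0+4·8 = 32 | 4·2+3·8 = 32
gcd(5,4,4,3) = 1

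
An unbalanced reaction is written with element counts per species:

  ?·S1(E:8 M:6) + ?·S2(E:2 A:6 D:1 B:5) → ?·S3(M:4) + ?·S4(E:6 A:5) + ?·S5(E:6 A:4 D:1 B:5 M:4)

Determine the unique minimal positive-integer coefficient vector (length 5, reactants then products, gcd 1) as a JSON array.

E: 4·8+5·2 = 42 | 1·0+2·6+5·6 = 42
A: 4·0+5·6 = 30 | 1·0+2·5+5·4 = 30
D: 4·0+5·1 = 5 | 1·0+2·0+5·1 = 5
B: 4·0+5·5 = 25 | 1·0+2·0+5·5 = 25
M: 4·6+5·0 = 24 | 1·4+2·0+5·4 = 24
gcd(4,5,1,2,5) = 1

Coefficients: [4, 5, 1, 2, 5]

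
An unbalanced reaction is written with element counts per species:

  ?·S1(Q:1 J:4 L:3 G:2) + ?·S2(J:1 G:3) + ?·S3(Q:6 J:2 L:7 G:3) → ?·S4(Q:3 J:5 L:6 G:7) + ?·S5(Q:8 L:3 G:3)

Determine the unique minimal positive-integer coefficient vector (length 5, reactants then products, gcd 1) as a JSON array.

Q: 2·1+6·0+3·6 = 20 | 4·3+1·8 = 20
J: 2·4+6·1+3·2 = 20 | 4·5+1·0 = 20
L: 2·3+6·0+3·7 = 27 | 4·6+1·3 = 27
G: 2·2+6·3+3·3 = 31 | 4·7+1·3 = 31
gcd(2,6,3,4,1) = 1

Coefficients: [2, 6, 3, 4, 1]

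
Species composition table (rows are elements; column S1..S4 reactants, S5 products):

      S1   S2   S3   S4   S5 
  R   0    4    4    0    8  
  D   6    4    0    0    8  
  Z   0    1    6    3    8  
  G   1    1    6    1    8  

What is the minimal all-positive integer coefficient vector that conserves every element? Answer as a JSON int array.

Coefficients: [2, 3, 3, 1, 3]

R: 2·0+3·4+3·4+1·0 = 24 | 3·8 = 24
D: 2·6+3·4+3·0+1·0 = 24 | 3·8 = 24
Z: 2·0+3·1+3·6+1·3 = 24 | 3·8 = 24
G: 2·1+3·1+3·6+1·1 = 24 | 3·8 = 24
gcd(2,3,3,1,3) = 1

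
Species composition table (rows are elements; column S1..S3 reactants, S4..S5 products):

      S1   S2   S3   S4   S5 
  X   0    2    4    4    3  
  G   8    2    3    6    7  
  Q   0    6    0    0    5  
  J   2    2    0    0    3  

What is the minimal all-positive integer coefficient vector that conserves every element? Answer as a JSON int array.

X: 4·0+5·2+4·4 = 26 | 2·4+6·3 = 26
G: 4·8+5·2+4·3 = 54 | 2·6+6·7 = 54
Q: 4·0+5·6+4·0 = 30 | 2·0+6·5 = 30
J: 4·2+5·2+4·0 = 18 | 2·0+6·3 = 18
gcd(4,5,4,2,6) = 1

Coefficients: [4, 5, 4, 2, 6]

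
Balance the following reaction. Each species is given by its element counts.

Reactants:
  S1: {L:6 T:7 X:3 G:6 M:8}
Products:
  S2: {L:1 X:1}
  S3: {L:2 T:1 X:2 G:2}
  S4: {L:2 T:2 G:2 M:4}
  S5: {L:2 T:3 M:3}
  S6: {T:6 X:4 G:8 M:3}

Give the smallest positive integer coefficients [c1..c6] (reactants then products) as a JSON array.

L: 4·6 = 24 | 2·1+3·2+5·2+3·2+1·0 = 24
T: 4·7 = 28 | 2·0+3·1+5·2+3·3+1·6 = 28
X: 4·3 = 12 | 2·1+3·2+5·0+3·0+1·4 = 12
G: 4·6 = 24 | 2·0+3·2+5·2+3·0+1·8 = 24
M: 4·8 = 32 | 2·0+3·0+5·4+3·3+1·3 = 32
gcd(4,2,3,5,3,1) = 1

Coefficients: [4, 2, 3, 5, 3, 1]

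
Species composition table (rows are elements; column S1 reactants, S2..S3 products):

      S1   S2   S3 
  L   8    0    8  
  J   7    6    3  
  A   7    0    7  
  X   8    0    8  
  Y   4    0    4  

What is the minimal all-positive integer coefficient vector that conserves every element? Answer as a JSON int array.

Coefficients: [3, 2, 3]

L: 3·8 = 24 | 2·0+3·8 = 24
J: 3·7 = 21 | 2·6+3·3 = 21
A: 3·7 = 21 | 2·0+3·7 = 21
X: 3·8 = 24 | 2·0+3·8 = 24
Y: 3·4 = 12 | 2·0+3·4 = 12
gcd(3,2,3) = 1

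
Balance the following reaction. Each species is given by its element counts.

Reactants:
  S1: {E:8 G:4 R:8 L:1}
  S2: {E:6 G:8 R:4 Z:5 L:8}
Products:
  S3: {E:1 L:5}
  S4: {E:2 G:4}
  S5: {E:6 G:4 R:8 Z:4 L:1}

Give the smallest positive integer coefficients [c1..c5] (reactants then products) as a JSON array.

Coefficients: [3, 4, 6, 6, 5]

E: 3·8+4·6 = 48 | 6·1+6·2+5·6 = 48
G: 3·4+4·8 = 44 | 6·0+6·4+5·4 = 44
R: 3·8+4·4 = 40 | 6·0+6·0+5·8 = 40
Z: 3·0+4·5 = 20 | 6·0+6·0+5·4 = 20
L: 3·1+4·8 = 35 | 6·5+6·0+5·1 = 35
gcd(3,4,6,6,5) = 1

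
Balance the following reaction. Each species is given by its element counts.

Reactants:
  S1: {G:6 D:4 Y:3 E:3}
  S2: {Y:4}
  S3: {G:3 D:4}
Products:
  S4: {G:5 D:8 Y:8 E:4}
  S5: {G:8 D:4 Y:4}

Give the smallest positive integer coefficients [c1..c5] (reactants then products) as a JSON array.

Coefficients: [4, 6, 5, 3, 3]

G: 4·6+6·0+5·3 = 39 | 3·5+3·8 = 39
D: 4·4+6·0+5·4 = 36 | 3·8+3·4 = 36
Y: 4·3+6·4+5·0 = 36 | 3·8+3·4 = 36
E: 4·3+6·0+5·0 = 12 | 3·4+3·0 = 12
gcd(4,6,5,3,3) = 1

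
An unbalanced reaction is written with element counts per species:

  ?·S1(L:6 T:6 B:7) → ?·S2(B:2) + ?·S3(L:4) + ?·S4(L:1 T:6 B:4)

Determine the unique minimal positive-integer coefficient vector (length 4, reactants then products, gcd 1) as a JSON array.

Coefficients: [4, 6, 5, 4]

L: 4·6 = 24 | 6·0+5·4+4·1 = 24
T: 4·6 = 24 | 6·0+5·0+4·6 = 24
B: 4·7 = 28 | 6·2+5·0+4·4 = 28
gcd(4,6,5,4) = 1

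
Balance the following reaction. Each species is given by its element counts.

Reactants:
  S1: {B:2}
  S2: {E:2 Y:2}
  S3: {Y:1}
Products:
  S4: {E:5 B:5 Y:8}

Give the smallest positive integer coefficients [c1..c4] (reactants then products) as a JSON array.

E: 5·0+5·2+6·0 = 10 | 2·5 = 10
B: 5·2+5·0+6·0 = 10 | 2·5 = 10
Y: 5·0+5·2+6·1 = 16 | 2·8 = 16
gcd(5,5,6,2) = 1

Coefficients: [5, 5, 6, 2]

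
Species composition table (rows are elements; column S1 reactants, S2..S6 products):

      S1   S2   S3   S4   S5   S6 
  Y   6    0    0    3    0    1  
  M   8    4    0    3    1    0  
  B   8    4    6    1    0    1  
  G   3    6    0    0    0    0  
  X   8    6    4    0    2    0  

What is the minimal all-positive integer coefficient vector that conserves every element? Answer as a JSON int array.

Y: 2·6 = 12 | 1·0+1·0+3·3+3·0+3·1 = 12
M: 2·8 = 16 | 1·4+1·0+3·3+3·1+3·0 = 16
B: 2·8 = 16 | 1·4+1·6+3·1+3·0+3·1 = 16
G: 2·3 = 6 | 1·6+1·0+3·0+3·0+3·0 = 6
X: 2·8 = 16 | 1·6+1·4+3·0+3·2+3·0 = 16
gcd(2,1,1,3,3,3) = 1

Coefficients: [2, 1, 1, 3, 3, 3]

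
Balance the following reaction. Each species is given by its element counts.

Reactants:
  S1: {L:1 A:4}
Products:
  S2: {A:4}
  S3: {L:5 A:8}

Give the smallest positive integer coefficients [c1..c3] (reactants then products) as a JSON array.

L: 5·1 = 5 | 3·0+1·5 = 5
A: 5·4 = 20 | 3·4+1·8 = 20
gcd(5,3,1) = 1

Coefficients: [5, 3, 1]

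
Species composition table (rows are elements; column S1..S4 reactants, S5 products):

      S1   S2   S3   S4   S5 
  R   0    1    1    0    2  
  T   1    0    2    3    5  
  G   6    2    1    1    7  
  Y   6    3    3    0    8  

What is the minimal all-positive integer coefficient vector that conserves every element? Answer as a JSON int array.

R: 1·0+5·1+1·1+4·0 = 6 | 3·2 = 6
T: 1·1+5·0+1·2+4·3 = 15 | 3·5 = 15
G: 1·6+5·2+1·1+4·1 = 21 | 3·7 = 21
Y: 1·6+5·3+1·3+4·0 = 24 | 3·8 = 24
gcd(1,5,1,4,3) = 1

Coefficients: [1, 5, 1, 4, 3]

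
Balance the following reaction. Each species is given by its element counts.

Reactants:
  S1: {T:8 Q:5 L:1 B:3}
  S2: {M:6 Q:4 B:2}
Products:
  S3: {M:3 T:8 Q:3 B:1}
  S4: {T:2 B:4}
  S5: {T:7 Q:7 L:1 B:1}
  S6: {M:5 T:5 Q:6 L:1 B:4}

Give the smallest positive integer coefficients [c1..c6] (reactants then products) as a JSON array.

Coefficients: [6, 3, 1, 2, 3, 3]

M: 6·0+3·6 = 18 | 1·3+2·0+3·0+3·5 = 18
T: 6·8+3·0 = 48 | 1·8+2·2+3·7+3·5 = 48
Q: 6·5+3·4 = 42 | 1·3+2·0+3·7+3·6 = 42
L: 6·1+3·0 = 6 | 1·0+2·0+3·1+3·1 = 6
B: 6·3+3·2 = 24 | 1·1+2·4+3·1+3·4 = 24
gcd(6,3,1,2,3,3) = 1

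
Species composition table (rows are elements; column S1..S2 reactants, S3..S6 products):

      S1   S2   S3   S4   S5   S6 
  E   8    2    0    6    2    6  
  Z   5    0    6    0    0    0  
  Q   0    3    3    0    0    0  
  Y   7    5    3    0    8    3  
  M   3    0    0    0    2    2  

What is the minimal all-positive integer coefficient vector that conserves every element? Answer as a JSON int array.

Coefficients: [6, 5, 5, 4, 5, 4]

E: 6·8+5·2 = 58 | 5·0+4·6+5·2+4·6 = 58
Z: 6·5+5·0 = 30 | 5·6+4·0+5·0+4·0 = 30
Q: 6·0+5·3 = 15 | 5·3+4·0+5·0+4·0 = 15
Y: 6·7+5·5 = 67 | 5·3+4·0+5·8+4·3 = 67
M: 6·3+5·0 = 18 | 5·0+4·0+5·2+4·2 = 18
gcd(6,5,5,4,5,4) = 1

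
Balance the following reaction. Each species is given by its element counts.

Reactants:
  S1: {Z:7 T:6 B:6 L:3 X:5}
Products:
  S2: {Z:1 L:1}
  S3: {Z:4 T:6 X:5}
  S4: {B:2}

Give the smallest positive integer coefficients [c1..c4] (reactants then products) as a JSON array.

Z: 1·7 = 7 | 3·1+1·4+3·0 = 7
T: 1·6 = 6 | 3·0+1·6+3·0 = 6
B: 1·6 = 6 | 3·0+1·0+3·2 = 6
L: 1·3 = 3 | 3·1+1·0+3·0 = 3
X: 1·5 = 5 | 3·0+1·5+3·0 = 5
gcd(1,3,1,3) = 1

Coefficients: [1, 3, 1, 3]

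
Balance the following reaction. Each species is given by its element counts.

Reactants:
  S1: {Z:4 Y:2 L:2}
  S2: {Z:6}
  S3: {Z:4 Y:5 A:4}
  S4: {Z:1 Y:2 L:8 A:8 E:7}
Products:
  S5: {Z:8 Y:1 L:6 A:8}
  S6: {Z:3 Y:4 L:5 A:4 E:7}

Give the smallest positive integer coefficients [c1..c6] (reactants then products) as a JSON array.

Coefficients: [3, 4, 2, 6, 4, 6]

Z: 3·4+4·6+2·4+6·1 = 50 | 4·8+6·3 = 50
Y: 3·2+4·0+2·5+6·2 = 28 | 4·1+6·4 = 28
L: 3·2+4·0+2·0+6·8 = 54 | 4·6+6·5 = 54
A: 3·0+4·0+2·4+6·8 = 56 | 4·8+6·4 = 56
E: 3·0+4·0+2·0+6·7 = 42 | 4·0+6·7 = 42
gcd(3,4,2,6,4,6) = 1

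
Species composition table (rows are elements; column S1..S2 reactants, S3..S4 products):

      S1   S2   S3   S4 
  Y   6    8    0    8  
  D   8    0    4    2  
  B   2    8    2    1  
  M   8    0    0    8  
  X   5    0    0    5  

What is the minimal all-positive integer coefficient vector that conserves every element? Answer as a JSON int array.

Y: 4·6+1·8 = 32 | 6·0+4·8 = 32
D: 4·8+1·0 = 32 | 6·4+4·2 = 32
B: 4·2+1·8 = 16 | 6·2+4·1 = 16
M: 4·8+1·0 = 32 | 6·0+4·8 = 32
X: 4·5+1·0 = 20 | 6·0+4·5 = 20
gcd(4,1,6,4) = 1

Coefficients: [4, 1, 6, 4]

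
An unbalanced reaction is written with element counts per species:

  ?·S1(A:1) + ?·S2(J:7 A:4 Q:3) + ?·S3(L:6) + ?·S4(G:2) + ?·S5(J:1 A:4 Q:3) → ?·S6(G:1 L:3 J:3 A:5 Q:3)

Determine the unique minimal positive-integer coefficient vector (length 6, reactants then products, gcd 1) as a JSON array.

Coefficients: [6, 2, 3, 3, 4, 6]

G: 6·0+2·0+3·0+3·2+4·0 = 6 | 6·1 = 6
L: 6·0+2·0+3·6+3·0+4·0 = 18 | 6·3 = 18
J: 6·0+2·7+3·0+3·0+4·1 = 18 | 6·3 = 18
A: 6·1+2·4+3·0+3·0+4·4 = 30 | 6·5 = 30
Q: 6·0+2·3+3·0+3·0+4·3 = 18 | 6·3 = 18
gcd(6,2,3,3,4,6) = 1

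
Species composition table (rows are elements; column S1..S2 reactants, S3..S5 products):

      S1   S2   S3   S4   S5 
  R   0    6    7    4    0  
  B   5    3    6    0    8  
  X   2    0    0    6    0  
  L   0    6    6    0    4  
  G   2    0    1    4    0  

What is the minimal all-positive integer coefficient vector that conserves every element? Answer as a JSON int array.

R: 6·0+6·6 = 36 | 4·7+2·4+3·0 = 36
B: 6·5+6·3 = 48 | 4·6+2·0+3·8 = 48
X: 6·2+6·0 = 12 | 4·0+2·6+3·0 = 12
L: 6·0+6·6 = 36 | 4·6+2·0+3·4 = 36
G: 6·2+6·0 = 12 | 4·1+2·4+3·0 = 12
gcd(6,6,4,2,3) = 1

Coefficients: [6, 6, 4, 2, 3]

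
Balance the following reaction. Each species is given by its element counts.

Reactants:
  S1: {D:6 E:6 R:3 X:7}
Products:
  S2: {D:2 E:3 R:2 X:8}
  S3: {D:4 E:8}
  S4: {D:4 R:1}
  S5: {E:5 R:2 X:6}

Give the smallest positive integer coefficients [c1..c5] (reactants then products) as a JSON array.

Coefficients: [4, 2, 1, 4, 2]

D: 4·6 = 24 | 2·2+1·4+4·4+2·0 = 24
E: 4·6 = 24 | 2·3+1·8+4·0+2·5 = 24
R: 4·3 = 12 | 2·2+1·0+4·1+2·2 = 12
X: 4·7 = 28 | 2·8+1·0+4·0+2·6 = 28
gcd(4,2,1,4,2) = 1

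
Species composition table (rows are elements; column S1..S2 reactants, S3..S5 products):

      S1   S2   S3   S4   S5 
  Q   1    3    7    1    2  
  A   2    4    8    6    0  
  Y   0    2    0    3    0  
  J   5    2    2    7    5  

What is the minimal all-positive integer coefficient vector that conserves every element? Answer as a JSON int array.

Coefficients: [4, 3, 1, 2, 2]

Q: 4·1+3·3 = 13 | 1·7+2·1+2·2 = 13
A: 4·2+3·4 = 20 | 1·8+2·6+2·0 = 20
Y: 4·0+3·2 = 6 | 1·0+2·3+2·0 = 6
J: 4·5+3·2 = 26 | 1·2+2·7+2·5 = 26
gcd(4,3,1,2,2) = 1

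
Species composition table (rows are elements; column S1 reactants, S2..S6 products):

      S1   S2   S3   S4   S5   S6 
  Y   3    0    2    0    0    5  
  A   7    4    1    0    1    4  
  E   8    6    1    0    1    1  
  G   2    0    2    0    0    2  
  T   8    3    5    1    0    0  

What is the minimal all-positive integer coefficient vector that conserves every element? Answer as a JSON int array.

Y: 3·3 = 9 | 3·0+2·2+5·0+3·0+1·5 = 9
A: 3·7 = 21 | 3·4+2·1+5·0+3·1+1·4 = 21
E: 3·8 = 24 | 3·6+2·1+5·0+3·1+1·1 = 24
G: 3·2 = 6 | 3·0+2·2+5·0+3·0+1·2 = 6
T: 3·8 = 24 | 3·3+2·5+5·1+3·0+1·0 = 24
gcd(3,3,2,5,3,1) = 1

Coefficients: [3, 3, 2, 5, 3, 1]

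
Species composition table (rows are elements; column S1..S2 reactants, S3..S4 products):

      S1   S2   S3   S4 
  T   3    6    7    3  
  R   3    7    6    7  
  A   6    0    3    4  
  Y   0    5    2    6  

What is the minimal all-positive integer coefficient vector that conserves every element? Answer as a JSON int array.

Coefficients: [5, 6, 6, 3]

T: 5·3+6·6 = 51 | 6·7+3·3 = 51
R: 5·3+6·7 = 57 | 6·6+3·7 = 57
A: 5·6+6·0 = 30 | 6·3+3·4 = 30
Y: 5·0+6·5 = 30 | 6·2+3·6 = 30
gcd(5,6,6,3) = 1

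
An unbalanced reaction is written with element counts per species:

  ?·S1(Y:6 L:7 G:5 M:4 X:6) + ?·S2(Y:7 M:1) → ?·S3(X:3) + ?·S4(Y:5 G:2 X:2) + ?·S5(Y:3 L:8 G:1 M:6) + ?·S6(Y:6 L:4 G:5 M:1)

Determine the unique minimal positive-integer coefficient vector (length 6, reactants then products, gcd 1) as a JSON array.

Coefficients: [4, 3, 4, 6, 3, 1]

Y: 4·6+3·7 = 45 | 4·0+6·5+3·3+1·6 = 45
L: 4·7+3·0 = 28 | 4·0+6·0+3·8+1·4 = 28
G: 4·5+3·0 = 20 | 4·0+6·2+3·1+1·5 = 20
M: 4·4+3·1 = 19 | 4·0+6·0+3·6+1·1 = 19
X: 4·6+3·0 = 24 | 4·3+6·2+3·0+1·0 = 24
gcd(4,3,4,6,3,1) = 1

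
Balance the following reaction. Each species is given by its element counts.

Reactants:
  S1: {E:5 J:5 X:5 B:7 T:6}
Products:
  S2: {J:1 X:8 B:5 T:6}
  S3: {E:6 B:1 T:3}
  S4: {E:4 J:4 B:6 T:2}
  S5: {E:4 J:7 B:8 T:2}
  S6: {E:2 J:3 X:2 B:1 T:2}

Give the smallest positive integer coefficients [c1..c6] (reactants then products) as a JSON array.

Coefficients: [6, 3, 2, 1, 2, 3]

E: 6·5 = 30 | 3·0+2·6+1·4+2·4+3·2 = 30
J: 6·5 = 30 | 3·1+2·0+1·4+2·7+3·3 = 30
X: 6·5 = 30 | 3·8+2·0+1·0+2·0+3·2 = 30
B: 6·7 = 42 | 3·5+2·1+1·6+2·8+3·1 = 42
T: 6·6 = 36 | 3·6+2·3+1·2+2·2+3·2 = 36
gcd(6,3,2,1,2,3) = 1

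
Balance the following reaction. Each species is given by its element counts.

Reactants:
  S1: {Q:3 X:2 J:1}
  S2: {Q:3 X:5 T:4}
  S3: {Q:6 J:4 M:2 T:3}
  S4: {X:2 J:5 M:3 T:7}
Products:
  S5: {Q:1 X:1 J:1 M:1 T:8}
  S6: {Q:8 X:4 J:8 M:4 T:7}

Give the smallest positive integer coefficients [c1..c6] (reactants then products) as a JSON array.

Coefficients: [2, 2, 5, 4, 2, 5]

Q: 2·3+2·3+5·6+4·0 = 42 | 2·1+5·8 = 42
X: 2·2+2·5+5·0+4·2 = 22 | 2·1+5·4 = 22
J: 2·1+2·0+5·4+4·5 = 42 | 2·1+5·8 = 42
M: 2·0+2·0+5·2+4·3 = 22 | 2·1+5·4 = 22
T: 2·0+2·4+5·3+4·7 = 51 | 2·8+5·7 = 51
gcd(2,2,5,4,2,5) = 1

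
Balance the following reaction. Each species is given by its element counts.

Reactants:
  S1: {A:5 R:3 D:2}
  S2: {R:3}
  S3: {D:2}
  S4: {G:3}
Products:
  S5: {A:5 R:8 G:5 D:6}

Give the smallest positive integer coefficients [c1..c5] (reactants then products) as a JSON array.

Coefficients: [3, 5, 6, 5, 3]

A: 3·5+5·0+6·0+5·0 = 15 | 3·5 = 15
R: 3·3+5·3+6·0+5·0 = 24 | 3·8 = 24
G: 3·0+5·0+6·0+5·3 = 15 | 3·5 = 15
D: 3·2+5·0+6·2+5·0 = 18 | 3·6 = 18
gcd(3,5,6,5,3) = 1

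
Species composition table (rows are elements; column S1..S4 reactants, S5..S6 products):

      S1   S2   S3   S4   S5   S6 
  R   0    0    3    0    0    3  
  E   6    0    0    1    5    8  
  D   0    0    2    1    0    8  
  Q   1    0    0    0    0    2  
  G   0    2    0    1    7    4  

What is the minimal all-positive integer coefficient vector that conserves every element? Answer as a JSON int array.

R: 2·0+6·0+1·3+6·0 = 3 | 2·0+1·3 = 3
E: 2·6+6·0+1·0+6·1 = 18 | 2·5+1·8 = 18
D: 2·0+6·0+1·2+6·1 = 8 | 2·0+1·8 = 8
Q: 2·1+6·0+1·0+6·0 = 2 | 2·0+1·2 = 2
G: 2·0+6·2+1·0+6·1 = 18 | 2·7+1·4 = 18
gcd(2,6,1,6,2,1) = 1

Coefficients: [2, 6, 1, 6, 2, 1]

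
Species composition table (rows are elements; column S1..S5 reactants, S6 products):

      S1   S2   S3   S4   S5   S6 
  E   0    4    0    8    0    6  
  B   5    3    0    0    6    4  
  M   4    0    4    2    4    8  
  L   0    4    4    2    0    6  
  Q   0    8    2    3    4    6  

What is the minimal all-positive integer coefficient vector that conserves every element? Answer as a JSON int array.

E: 3·0+1·4+6·0+4·8+1·0 = 36 | 6·6 = 36
B: 3·5+1·3+6·0+4·0+1·6 = 24 | 6·4 = 24
M: 3·4+1·0+6·4+4·2+1·4 = 48 | 6·8 = 48
L: 3·0+1·4+6·4+4·2+1·0 = 36 | 6·6 = 36
Q: 3·0+1·8+6·2+4·3+1·4 = 36 | 6·6 = 36
gcd(3,1,6,4,1,6) = 1

Coefficients: [3, 1, 6, 4, 1, 6]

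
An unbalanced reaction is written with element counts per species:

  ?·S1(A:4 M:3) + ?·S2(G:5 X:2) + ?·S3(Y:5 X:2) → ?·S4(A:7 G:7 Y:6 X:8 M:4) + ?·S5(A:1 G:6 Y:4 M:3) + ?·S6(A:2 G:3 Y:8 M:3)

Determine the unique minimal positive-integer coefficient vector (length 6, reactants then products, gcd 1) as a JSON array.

A: 6·4+6·0+6·0 = 24 | 3·7+1·1+1·2 = 24
G: 6·0+6·5+6·0 = 30 | 3·7+1·6+1·3 = 30
Y: 6·0+6·0+6·5 = 30 | 3·6+1·4+1·8 = 30
X: 6·0+6·2+6·2 = 24 | 3·8+1·0+1·0 = 24
M: 6·3+6·0+6·0 = 18 | 3·4+1·3+1·3 = 18
gcd(6,6,6,3,1,1) = 1

Coefficients: [6, 6, 6, 3, 1, 1]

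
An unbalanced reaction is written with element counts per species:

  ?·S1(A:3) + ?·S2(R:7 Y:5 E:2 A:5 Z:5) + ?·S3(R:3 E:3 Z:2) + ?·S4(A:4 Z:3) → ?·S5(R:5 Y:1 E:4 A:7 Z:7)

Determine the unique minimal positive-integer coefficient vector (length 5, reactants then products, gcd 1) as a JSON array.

R: 2·0+1·7+6·3+6·0 = 25 | 5·5 = 25
Y: 2·0+1·5+6·0+6·0 = 5 | 5·1 = 5
E: 2·0+1·2+6·3+6·0 = 20 | 5·4 = 20
A: 2·3+1·5+6·0+6·4 = 35 | 5·7 = 35
Z: 2·0+1·5+6·2+6·3 = 35 | 5·7 = 35
gcd(2,1,6,6,5) = 1

Coefficients: [2, 1, 6, 6, 5]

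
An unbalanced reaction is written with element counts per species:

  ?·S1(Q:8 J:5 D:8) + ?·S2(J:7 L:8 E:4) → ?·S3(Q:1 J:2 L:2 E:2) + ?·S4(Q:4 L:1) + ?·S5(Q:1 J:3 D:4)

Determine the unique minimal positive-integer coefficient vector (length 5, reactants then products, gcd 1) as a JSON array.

Coefficients: [3, 1, 2, 4, 6]

Q: 3·8+1·0 = 24 | 2·1+4·4+6·1 = 24
J: 3·5+1·7 = 22 | 2·2+4·0+6·3 = 22
D: 3·8+1·0 = 24 | 2·0+4·0+6·4 = 24
L: 3·0+1·8 = 8 | 2·2+4·1+6·0 = 8
E: 3·0+1·4 = 4 | 2·2+4·0+6·0 = 4
gcd(3,1,2,4,6) = 1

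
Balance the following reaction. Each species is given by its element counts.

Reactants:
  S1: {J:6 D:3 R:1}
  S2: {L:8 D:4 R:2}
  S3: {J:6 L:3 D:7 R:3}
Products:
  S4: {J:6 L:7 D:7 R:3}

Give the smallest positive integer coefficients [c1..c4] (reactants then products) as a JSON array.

J: 4·6+4·0+1·6 = 30 | 5·6 = 30
L: 4·0+4·8+1·3 = 35 | 5·7 = 35
D: 4·3+4·4+1·7 = 35 | 5·7 = 35
R: 4·1+4·2+1·3 = 15 | 5·3 = 15
gcd(4,4,1,5) = 1

Coefficients: [4, 4, 1, 5]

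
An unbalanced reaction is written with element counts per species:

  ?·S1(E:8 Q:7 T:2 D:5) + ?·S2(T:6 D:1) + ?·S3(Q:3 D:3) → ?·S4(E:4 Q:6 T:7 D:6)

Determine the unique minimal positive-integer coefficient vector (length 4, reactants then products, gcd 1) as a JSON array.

Coefficients: [3, 6, 5, 6]

E: 3·8+6·0+5·0 = 24 | 6·4 = 24
Q: 3·7+6·0+5·3 = 36 | 6·6 = 36
T: 3·2+6·6+5·0 = 42 | 6·7 = 42
D: 3·5+6·1+5·3 = 36 | 6·6 = 36
gcd(3,6,5,6) = 1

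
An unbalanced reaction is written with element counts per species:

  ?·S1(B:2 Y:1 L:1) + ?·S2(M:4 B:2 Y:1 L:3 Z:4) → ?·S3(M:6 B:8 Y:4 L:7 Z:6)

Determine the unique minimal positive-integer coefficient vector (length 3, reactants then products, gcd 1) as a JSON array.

Coefficients: [5, 3, 2]

M: 5·0+3·4 = 12 | 2·6 = 12
B: 5·2+3·2 = 16 | 2·8 = 16
Y: 5·1+3·1 = 8 | 2·4 = 8
L: 5·1+3·3 = 14 | 2·7 = 14
Z: 5·0+3·4 = 12 | 2·6 = 12
gcd(5,3,2) = 1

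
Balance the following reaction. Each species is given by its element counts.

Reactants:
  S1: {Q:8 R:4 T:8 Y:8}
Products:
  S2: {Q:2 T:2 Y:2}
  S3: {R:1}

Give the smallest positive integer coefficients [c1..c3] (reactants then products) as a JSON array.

Coefficients: [1, 4, 4]

Q: 1·8 = 8 | 4·2+4·0 = 8
R: 1·4 = 4 | 4·0+4·1 = 4
T: 1·8 = 8 | 4·2+4·0 = 8
Y: 1·8 = 8 | 4·2+4·0 = 8
gcd(1,4,4) = 1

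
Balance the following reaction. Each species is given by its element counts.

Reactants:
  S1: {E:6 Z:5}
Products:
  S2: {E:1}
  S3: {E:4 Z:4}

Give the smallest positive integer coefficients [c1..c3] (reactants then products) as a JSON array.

E: 4·6 = 24 | 4·1+5·4 = 24
Z: 4·5 = 20 | 4·0+5·4 = 20
gcd(4,4,5) = 1

Coefficients: [4, 4, 5]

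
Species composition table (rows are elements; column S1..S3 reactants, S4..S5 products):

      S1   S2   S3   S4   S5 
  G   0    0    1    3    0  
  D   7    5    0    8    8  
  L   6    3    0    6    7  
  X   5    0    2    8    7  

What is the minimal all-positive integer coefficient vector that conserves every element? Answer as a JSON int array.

Coefficients: [5, 1, 6, 2, 3]

G: 5·0+1·0+6·1 = 6 | 2·3+3·0 = 6
D: 5·7+1·5+6·0 = 40 | 2·8+3·8 = 40
L: 5·6+1·3+6·0 = 33 | 2·6+3·7 = 33
X: 5·5+1·0+6·2 = 37 | 2·8+3·7 = 37
gcd(5,1,6,2,3) = 1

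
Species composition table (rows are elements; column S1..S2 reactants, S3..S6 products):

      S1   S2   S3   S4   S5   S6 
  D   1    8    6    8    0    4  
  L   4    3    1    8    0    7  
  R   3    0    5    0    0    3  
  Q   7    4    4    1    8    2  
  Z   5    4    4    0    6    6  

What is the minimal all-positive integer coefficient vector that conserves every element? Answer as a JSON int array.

D: 6·1+6·8 = 54 | 3·6+4·8+6·0+1·4 = 54
L: 6·4+6·3 = 42 | 3·1+4·8+6·0+1·7 = 42
R: 6·3+6·0 = 18 | 3·5+4·0+6·0+1·3 = 18
Q: 6·7+6·4 = 66 | 3·4+4·1+6·8+1·2 = 66
Z: 6·5+6·4 = 54 | 3·4+4·0+6·6+1·6 = 54
gcd(6,6,3,4,6,1) = 1

Coefficients: [6, 6, 3, 4, 6, 1]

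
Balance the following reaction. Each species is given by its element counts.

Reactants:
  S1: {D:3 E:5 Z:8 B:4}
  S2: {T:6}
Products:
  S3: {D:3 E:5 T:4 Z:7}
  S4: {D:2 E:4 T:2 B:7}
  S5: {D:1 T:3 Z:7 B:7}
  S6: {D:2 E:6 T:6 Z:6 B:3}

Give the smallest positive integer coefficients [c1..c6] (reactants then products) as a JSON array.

Coefficients: [6, 5, 4, 1, 2, 1]

D: 6·3+5·0 = 18 | 4·3+1·2+2·1+1·2 = 18
E: 6·5+5·0 = 30 | 4·5+1·4+2·0+1·6 = 30
T: 6·0+5·6 = 30 | 4·4+1·2+2·3+1·6 = 30
Z: 6·8+5·0 = 48 | 4·7+1·0+2·7+1·6 = 48
B: 6·4+5·0 = 24 | 4·0+1·7+2·7+1·3 = 24
gcd(6,5,4,1,2,1) = 1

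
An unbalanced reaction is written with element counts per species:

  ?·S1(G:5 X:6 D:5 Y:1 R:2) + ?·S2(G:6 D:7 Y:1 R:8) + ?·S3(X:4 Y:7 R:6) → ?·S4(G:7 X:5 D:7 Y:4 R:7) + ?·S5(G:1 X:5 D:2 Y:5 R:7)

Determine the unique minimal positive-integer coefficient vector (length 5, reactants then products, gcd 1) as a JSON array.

G: 4·5+3·6+4·0 = 38 | 5·7+3·1 = 38
X: 4·6+3·0+4·4 = 40 | 5·5+3·5 = 40
D: 4·5+3·7+4·0 = 41 | 5·7+3·2 = 41
Y: 4·1+3·1+4·7 = 35 | 5·4+3·5 = 35
R: 4·2+3·8+4·6 = 56 | 5·7+3·7 = 56
gcd(4,3,4,5,3) = 1

Coefficients: [4, 3, 4, 5, 3]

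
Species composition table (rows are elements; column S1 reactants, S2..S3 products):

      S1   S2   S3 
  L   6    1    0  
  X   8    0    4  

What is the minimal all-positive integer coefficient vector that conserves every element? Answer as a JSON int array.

Coefficients: [1, 6, 2]

L: 1·6 = 6 | 6·1+2·0 = 6
X: 1·8 = 8 | 6·0+2·4 = 8
gcd(1,6,2) = 1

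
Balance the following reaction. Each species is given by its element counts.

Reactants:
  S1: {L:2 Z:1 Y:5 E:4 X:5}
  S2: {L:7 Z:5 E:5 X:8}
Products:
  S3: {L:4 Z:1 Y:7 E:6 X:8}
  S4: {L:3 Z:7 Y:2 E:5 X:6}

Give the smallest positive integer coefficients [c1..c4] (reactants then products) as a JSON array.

L: 6·2+1·7 = 19 | 4·4+1·3 = 19
Z: 6·1+1·5 = 11 | 4·1+1·7 = 11
Y: 6·5+1·0 = 30 | 4·7+1·2 = 30
E: 6·4+1·5 = 29 | 4·6+1·5 = 29
X: 6·5+1·8 = 38 | 4·8+1·6 = 38
gcd(6,1,4,1) = 1

Coefficients: [6, 1, 4, 1]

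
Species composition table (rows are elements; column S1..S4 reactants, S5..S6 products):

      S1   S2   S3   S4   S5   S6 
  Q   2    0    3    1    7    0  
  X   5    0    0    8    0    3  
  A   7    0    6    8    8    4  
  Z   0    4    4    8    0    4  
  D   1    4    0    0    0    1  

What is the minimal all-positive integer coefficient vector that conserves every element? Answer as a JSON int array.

Q: 2·2+1·0+3·3+1·1 = 14 | 2·7+6·0 = 14
X: 2·5+1·0+3·0+1·8 = 18 | 2·0+6·3 = 18
A: 2·7+1·0+3·6+1·8 = 40 | 2·8+6·4 = 40
Z: 2·0+1·4+3·4+1·8 = 24 | 2·0+6·4 = 24
D: 2·1+1·4+3·0+1·0 = 6 | 2·0+6·1 = 6
gcd(2,1,3,1,2,6) = 1

Coefficients: [2, 1, 3, 1, 2, 6]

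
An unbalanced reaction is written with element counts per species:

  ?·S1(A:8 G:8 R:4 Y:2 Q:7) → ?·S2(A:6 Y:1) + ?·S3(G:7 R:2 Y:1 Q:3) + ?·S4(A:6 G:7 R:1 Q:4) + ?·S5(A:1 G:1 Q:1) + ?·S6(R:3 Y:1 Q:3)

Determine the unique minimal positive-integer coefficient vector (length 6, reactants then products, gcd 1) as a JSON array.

Coefficients: [6, 4, 3, 3, 6, 5]

A: 6·8 = 48 | 4·6+3·0+3·6+6·1+5·0 = 48
G: 6·8 = 48 | 4·0+3·7+3·7+6·1+5·0 = 48
R: 6·4 = 24 | 4·0+3·2+3·1+6·0+5·3 = 24
Y: 6·2 = 12 | 4·1+3·1+3·0+6·0+5·1 = 12
Q: 6·7 = 42 | 4·0+3·3+3·4+6·1+5·3 = 42
gcd(6,4,3,3,6,5) = 1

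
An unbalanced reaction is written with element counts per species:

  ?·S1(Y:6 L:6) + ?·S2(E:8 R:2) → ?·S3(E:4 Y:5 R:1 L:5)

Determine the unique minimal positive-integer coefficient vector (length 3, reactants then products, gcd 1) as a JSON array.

E: 5·0+3·8 = 24 | 6·4 = 24
Y: 5·6+3·0 = 30 | 6·5 = 30
R: 5·0+3·2 = 6 | 6·1 = 6
L: 5·6+3·0 = 30 | 6·5 = 30
gcd(5,3,6) = 1

Coefficients: [5, 3, 6]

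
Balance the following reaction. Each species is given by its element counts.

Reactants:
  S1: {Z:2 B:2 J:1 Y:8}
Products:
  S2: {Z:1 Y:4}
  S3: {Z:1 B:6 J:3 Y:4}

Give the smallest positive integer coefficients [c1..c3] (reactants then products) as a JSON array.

Coefficients: [3, 5, 1]

Z: 3·2 = 6 | 5·1+1·1 = 6
B: 3·2 = 6 | 5·0+1·6 = 6
J: 3·1 = 3 | 5·0+1·3 = 3
Y: 3·8 = 24 | 5·4+1·4 = 24
gcd(3,5,1) = 1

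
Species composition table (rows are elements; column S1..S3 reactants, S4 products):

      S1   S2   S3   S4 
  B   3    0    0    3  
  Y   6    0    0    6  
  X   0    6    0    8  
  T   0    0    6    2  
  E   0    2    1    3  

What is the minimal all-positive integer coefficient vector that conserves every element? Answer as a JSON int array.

Coefficients: [3, 4, 1, 3]

B: 3·3+4·0+1·0 = 9 | 3·3 = 9
Y: 3·6+4·0+1·0 = 18 | 3·6 = 18
X: 3·0+4·6+1·0 = 24 | 3·8 = 24
T: 3·0+4·0+1·6 = 6 | 3·2 = 6
E: 3·0+4·2+1·1 = 9 | 3·3 = 9
gcd(3,4,1,3) = 1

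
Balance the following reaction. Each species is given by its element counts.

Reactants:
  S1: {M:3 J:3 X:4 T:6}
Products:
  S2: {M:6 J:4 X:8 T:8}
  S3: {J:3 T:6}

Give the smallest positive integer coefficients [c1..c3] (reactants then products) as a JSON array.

Coefficients: [6, 3, 2]

M: 6·3 = 18 | 3·6+2·0 = 18
J: 6·3 = 18 | 3·4+2·3 = 18
X: 6·4 = 24 | 3·8+2·0 = 24
T: 6·6 = 36 | 3·8+2·6 = 36
gcd(6,3,2) = 1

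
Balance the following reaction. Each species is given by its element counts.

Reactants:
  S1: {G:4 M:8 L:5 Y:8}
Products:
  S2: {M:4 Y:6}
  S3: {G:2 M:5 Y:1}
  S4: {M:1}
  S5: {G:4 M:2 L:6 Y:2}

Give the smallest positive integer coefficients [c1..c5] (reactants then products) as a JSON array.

G: 6·4 = 24 | 6·0+2·2+4·0+5·4 = 24
M: 6·8 = 48 | 6·4+2·5+4·1+5·2 = 48
L: 6·5 = 30 | 6·0+2·0+4·0+5·6 = 30
Y: 6·8 = 48 | 6·6+2·1+4·0+5·2 = 48
gcd(6,6,2,4,5) = 1

Coefficients: [6, 6, 2, 4, 5]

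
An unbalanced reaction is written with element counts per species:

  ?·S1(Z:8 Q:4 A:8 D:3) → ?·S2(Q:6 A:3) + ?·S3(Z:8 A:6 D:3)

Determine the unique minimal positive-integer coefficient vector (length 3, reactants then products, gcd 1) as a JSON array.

Coefficients: [3, 2, 3]

Z: 3·8 = 24 | 2·0+3·8 = 24
Q: 3·4 = 12 | 2·6+3·0 = 12
A: 3·8 = 24 | 2·3+3·6 = 24
D: 3·3 = 9 | 2·0+3·3 = 9
gcd(3,2,3) = 1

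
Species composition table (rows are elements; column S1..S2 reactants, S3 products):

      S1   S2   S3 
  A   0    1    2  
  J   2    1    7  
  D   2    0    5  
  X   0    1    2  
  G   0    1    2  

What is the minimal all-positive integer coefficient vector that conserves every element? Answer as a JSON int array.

A: 5·0+4·1 = 4 | 2·2 = 4
J: 5·2+4·1 = 14 | 2·7 = 14
D: 5·2+4·0 = 10 | 2·5 = 10
X: 5·0+4·1 = 4 | 2·2 = 4
G: 5·0+4·1 = 4 | 2·2 = 4
gcd(5,4,2) = 1

Coefficients: [5, 4, 2]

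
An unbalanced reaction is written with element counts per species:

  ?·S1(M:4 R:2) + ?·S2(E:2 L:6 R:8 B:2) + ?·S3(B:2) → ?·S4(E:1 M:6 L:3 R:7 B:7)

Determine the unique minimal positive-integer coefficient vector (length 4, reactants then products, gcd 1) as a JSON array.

Coefficients: [3, 1, 6, 2]

E: 3·0+1·2+6·0 = 2 | 2·1 = 2
M: 3·4+1·0+6·0 = 12 | 2·6 = 12
L: 3·0+1·6+6·0 = 6 | 2·3 = 6
R: 3·2+1·8+6·0 = 14 | 2·7 = 14
B: 3·0+1·2+6·2 = 14 | 2·7 = 14
gcd(3,1,6,2) = 1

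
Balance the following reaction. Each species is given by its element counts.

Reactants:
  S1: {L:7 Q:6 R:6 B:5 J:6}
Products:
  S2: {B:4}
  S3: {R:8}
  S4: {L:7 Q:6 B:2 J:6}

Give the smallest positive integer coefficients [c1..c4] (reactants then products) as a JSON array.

L: 4·7 = 28 | 3·0+3·0+4·7 = 28
Q: 4·6 = 24 | 3·0+3·0+4·6 = 24
R: 4·6 = 24 | 3·0+3·8+4·0 = 24
B: 4·5 = 20 | 3·4+3·0+4·2 = 20
J: 4·6 = 24 | 3·0+3·0+4·6 = 24
gcd(4,3,3,4) = 1

Coefficients: [4, 3, 3, 4]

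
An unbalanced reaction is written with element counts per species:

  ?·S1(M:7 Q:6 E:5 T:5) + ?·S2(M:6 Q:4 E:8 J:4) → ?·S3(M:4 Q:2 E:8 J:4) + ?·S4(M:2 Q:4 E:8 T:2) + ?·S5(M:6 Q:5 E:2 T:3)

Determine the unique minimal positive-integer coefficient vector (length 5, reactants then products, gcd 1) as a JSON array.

Coefficients: [4, 5, 5, 1, 6]

M: 4·7+5·6 = 58 | 5·4+1·2+6·6 = 58
Q: 4·6+5·4 = 44 | 5·2+1·4+6·5 = 44
E: 4·5+5·8 = 60 | 5·8+1·8+6·2 = 60
T: 4·5+5·0 = 20 | 5·0+1·2+6·3 = 20
J: 4·0+5·4 = 20 | 5·4+1·0+6·0 = 20
gcd(4,5,5,1,6) = 1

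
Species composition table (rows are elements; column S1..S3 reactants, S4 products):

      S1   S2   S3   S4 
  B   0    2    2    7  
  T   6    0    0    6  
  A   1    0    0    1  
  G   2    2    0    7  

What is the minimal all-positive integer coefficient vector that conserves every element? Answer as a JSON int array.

Coefficients: [2, 5, 2, 2]

B: 2·0+5·2+2·2 = 14 | 2·7 = 14
T: 2·6+5·0+2·0 = 12 | 2·6 = 12
A: 2·1+5·0+2·0 = 2 | 2·1 = 2
G: 2·2+5·2+2·0 = 14 | 2·7 = 14
gcd(2,5,2,2) = 1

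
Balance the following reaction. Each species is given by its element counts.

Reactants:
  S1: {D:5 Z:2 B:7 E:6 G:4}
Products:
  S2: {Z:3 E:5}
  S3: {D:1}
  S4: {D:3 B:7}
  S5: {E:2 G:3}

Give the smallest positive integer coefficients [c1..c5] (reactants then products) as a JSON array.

D: 3·5 = 15 | 2·0+6·1+3·3+4·0 = 15
Z: 3·2 = 6 | 2·3+6·0+3·0+4·0 = 6
B: 3·7 = 21 | 2·0+6·0+3·7+4·0 = 21
E: 3·6 = 18 | 2·5+6·0+3·0+4·2 = 18
G: 3·4 = 12 | 2·0+6·0+3·0+4·3 = 12
gcd(3,2,6,3,4) = 1

Coefficients: [3, 2, 6, 3, 4]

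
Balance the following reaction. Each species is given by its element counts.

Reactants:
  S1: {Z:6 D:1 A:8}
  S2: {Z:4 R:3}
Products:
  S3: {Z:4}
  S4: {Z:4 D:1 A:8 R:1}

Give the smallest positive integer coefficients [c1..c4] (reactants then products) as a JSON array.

Coefficients: [6, 2, 5, 6]

Z: 6·6+2·4 = 44 | 5·4+6·4 = 44
D: 6·1+2·0 = 6 | 5·0+6·1 = 6
A: 6·8+2·0 = 48 | 5·0+6·8 = 48
R: 6·0+2·3 = 6 | 5·0+6·1 = 6
gcd(6,2,5,6) = 1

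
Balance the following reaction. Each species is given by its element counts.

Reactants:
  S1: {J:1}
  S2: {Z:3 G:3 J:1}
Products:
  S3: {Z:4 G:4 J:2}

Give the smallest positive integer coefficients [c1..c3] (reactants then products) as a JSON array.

Coefficients: [2, 4, 3]

Z: 2·0+4·3 = 12 | 3·4 = 12
G: 2·0+4·3 = 12 | 3·4 = 12
J: 2·1+4·1 = 6 | 3·2 = 6
gcd(2,4,3) = 1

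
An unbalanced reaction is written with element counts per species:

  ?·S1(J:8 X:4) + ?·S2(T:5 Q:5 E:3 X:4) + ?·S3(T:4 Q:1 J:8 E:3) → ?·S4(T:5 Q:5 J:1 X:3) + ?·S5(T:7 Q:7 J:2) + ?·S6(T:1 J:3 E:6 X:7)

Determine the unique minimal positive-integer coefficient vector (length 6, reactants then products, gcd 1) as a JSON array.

T: 1·0+5·5+1·4 = 29 | 1·5+3·7+3·1 = 29
Q: 1·0+5·5+1·1 = 26 | 1·5+3·7+3·0 = 26
J: 1·8+5·0+1·8 = 16 | 1·1+3·2+3·3 = 16
E: 1·0+5·3+1·3 = 18 | 1·0+3·0+3·6 = 18
X: 1·4+5·4+1·0 = 24 | 1·3+3·0+3·7 = 24
gcd(1,5,1,1,3,3) = 1

Coefficients: [1, 5, 1, 1, 3, 3]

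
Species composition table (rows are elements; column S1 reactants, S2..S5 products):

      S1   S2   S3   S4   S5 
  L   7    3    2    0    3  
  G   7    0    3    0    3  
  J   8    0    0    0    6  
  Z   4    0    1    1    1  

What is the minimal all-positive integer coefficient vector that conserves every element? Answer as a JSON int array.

L: 3·7 = 21 | 1·3+3·2+5·0+4·3 = 21
G: 3·7 = 21 | 1·0+3·3+5·0+4·3 = 21
J: 3·8 = 24 | 1·0+3·0+5·0+4·6 = 24
Z: 3·4 = 12 | 1·0+3·1+5·1+4·1 = 12
gcd(3,1,3,5,4) = 1

Coefficients: [3, 1, 3, 5, 4]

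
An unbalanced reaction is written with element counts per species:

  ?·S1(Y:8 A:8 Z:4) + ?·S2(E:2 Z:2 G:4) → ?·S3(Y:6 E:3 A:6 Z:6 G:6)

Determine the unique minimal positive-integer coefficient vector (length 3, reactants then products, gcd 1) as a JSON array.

Y: 3·8+6·0 = 24 | 4·6 = 24
E: 3·0+6·2 = 12 | 4·3 = 12
A: 3·8+6·0 = 24 | 4·6 = 24
Z: 3·4+6·2 = 24 | 4·6 = 24
G: 3·0+6·4 = 24 | 4·6 = 24
gcd(3,6,4) = 1

Coefficients: [3, 6, 4]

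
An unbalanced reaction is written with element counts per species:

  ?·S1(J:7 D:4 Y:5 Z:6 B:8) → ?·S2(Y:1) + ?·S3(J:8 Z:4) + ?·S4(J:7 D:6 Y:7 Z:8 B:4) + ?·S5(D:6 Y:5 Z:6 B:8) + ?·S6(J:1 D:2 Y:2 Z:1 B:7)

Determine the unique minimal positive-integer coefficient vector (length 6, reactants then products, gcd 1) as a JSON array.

Coefficients: [5, 5, 3, 1, 1, 4]

J: 5·7 = 35 | 5·0+3·8+1·7+1·0+4·1 = 35
D: 5·4 = 20 | 5·0+3·0+1·6+1·6+4·2 = 20
Y: 5·5 = 25 | 5·1+3·0+1·7+1·5+4·2 = 25
Z: 5·6 = 30 | 5·0+3·4+1·8+1·6+4·1 = 30
B: 5·8 = 40 | 5·0+3·0+1·4+1·8+4·7 = 40
gcd(5,5,3,1,1,4) = 1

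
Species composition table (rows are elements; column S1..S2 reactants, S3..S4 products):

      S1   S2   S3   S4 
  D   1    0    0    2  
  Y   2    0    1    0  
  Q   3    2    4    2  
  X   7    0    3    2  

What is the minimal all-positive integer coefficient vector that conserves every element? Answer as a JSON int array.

Coefficients: [2, 6, 4, 1]

D: 2·1+6·0 = 2 | 4·0+1·2 = 2
Y: 2·2+6·0 = 4 | 4·1+1·0 = 4
Q: 2·3+6·2 = 18 | 4·4+1·2 = 18
X: 2·7+6·0 = 14 | 4·3+1·2 = 14
gcd(2,6,4,1) = 1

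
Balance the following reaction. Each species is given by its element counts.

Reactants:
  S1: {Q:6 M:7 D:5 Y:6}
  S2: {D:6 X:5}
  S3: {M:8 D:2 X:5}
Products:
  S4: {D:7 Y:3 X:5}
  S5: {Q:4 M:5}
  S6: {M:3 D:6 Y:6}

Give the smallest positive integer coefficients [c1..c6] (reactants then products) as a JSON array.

Q: 4·6+3·0+1·0 = 24 | 4·0+6·4+2·0 = 24
M: 4·7+3·0+1·8 = 36 | 4·0+6·5+2·3 = 36
D: 4·5+3·6+1·2 = 40 | 4·7+6·0+2·6 = 40
Y: 4·6+3·0+1·0 = 24 | 4·3+6·0+2·6 = 24
X: 4·0+3·5+1·5 = 20 | 4·5+6·0+2·0 = 20
gcd(4,3,1,4,6,2) = 1

Coefficients: [4, 3, 1, 4, 6, 2]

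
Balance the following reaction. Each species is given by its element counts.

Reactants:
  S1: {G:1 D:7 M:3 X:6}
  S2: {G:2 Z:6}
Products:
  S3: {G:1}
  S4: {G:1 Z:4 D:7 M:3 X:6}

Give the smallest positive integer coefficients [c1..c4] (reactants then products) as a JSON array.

G: 3·1+2·2 = 7 | 4·1+3·1 = 7
Z: 3·0+2·6 = 12 | 4·0+3·4 = 12
D: 3·7+2·0 = 21 | 4·0+3·7 = 21
M: 3·3+2·0 = 9 | 4·0+3·3 = 9
X: 3·6+2·0 = 18 | 4·0+3·6 = 18
gcd(3,2,4,3) = 1

Coefficients: [3, 2, 4, 3]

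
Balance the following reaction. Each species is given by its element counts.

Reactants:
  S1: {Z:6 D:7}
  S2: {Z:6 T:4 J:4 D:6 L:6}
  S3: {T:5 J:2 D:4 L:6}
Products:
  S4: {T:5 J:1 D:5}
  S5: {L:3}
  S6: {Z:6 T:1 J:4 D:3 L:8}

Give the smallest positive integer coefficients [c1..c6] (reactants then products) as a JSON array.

Z: 1·6+2·6+5·0 = 18 | 6·0+6·0+3·6 = 18
T: 1·0+2·4+5·5 = 33 | 6·5+6·0+3·1 = 33
J: 1·0+2·4+5·2 = 18 | 6·1+6·0+3·4 = 18
D: 1·7+2·6+5·4 = 39 | 6·5+6·0+3·3 = 39
L: 1·0+2·6+5·6 = 42 | 6·0+6·3+3·8 = 42
gcd(1,2,5,6,6,3) = 1

Coefficients: [1, 2, 5, 6, 6, 3]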